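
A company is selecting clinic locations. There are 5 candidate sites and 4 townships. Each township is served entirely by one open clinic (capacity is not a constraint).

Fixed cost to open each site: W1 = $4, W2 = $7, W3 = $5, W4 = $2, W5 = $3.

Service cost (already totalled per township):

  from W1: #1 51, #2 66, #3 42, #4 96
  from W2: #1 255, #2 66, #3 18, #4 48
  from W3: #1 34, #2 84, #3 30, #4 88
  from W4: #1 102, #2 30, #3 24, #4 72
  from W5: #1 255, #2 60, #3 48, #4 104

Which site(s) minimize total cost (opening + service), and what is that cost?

For any fixed open set, each township goes to its cheapest open site; total = fixed + service.
{W2, W3, W4}: #1→W3 34, #2→W4 30, #3→W2 18, #4→W2 48. Service 130; fixed 14; total 144.
{W2, W3, W4, W5}: service 130 + fixed 17 = 147
{W1, W2, W3, W4}: service 130 + fixed 18 = 148
{W1, W2, W3, W4, W5}: #1→W3 34, #2→W4 30, #3→W2 18, #4→W2 48. Service 130; fixed 21; total 151.
No other subset beats 144.

Open W2, W3 and W4; minimum total cost 144.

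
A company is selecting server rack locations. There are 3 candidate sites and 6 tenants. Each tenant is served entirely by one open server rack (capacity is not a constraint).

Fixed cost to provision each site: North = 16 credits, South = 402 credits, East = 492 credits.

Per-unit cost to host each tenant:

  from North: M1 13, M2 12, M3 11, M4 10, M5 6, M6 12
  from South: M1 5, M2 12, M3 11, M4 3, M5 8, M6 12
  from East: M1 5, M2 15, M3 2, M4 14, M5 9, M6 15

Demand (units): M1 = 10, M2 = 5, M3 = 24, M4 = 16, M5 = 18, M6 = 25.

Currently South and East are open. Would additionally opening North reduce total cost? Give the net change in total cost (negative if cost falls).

Yes — net change −20 (cost falls by 20).

Current service cost with {South, East}: 650.
Adding North: each tenant re-picks its cheapest; new service cost 614, saving 36.
Extra fixed cost: 16. Net change = 16 − 36 = -20.
(Totals: 1544 → 1524.)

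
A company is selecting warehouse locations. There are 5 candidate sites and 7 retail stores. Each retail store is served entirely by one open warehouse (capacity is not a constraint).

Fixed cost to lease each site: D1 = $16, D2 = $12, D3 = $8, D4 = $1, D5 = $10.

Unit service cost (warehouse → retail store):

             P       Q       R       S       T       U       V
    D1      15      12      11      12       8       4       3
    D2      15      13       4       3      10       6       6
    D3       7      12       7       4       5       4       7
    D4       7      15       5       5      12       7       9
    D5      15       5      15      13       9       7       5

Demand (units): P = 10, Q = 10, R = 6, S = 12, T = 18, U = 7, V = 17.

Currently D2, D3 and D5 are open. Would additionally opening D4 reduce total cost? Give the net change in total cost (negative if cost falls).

Current service cost with {D2, D3, D5}: 383.
Adding D4: each retail store re-picks its cheapest; new service cost 383, saving 0.
Extra fixed cost: 1. Net change = 1 − 0 = 1.
(Totals: 413 → 414.)

No — net change +1 (cost rises by 1).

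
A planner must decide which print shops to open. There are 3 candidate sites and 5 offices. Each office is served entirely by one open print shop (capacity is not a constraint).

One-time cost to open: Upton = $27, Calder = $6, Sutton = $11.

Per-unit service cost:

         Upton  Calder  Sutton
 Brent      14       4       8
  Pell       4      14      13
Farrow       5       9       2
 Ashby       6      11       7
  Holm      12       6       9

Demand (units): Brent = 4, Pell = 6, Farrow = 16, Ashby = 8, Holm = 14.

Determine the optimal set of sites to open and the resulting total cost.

Open Upton, Calder and Sutton; minimum total cost 248.

For any fixed open set, each office goes to its cheapest open site; total = fixed + service.
{Upton, Calder, Sutton}: Brent→Calder 4·4=16, Pell→Upton 4·6=24, Farrow→Sutton 2·16=32, Ashby→Upton 6·8=48, Holm→Calder 6·14=84. Service 204; fixed 44; total 248.
{Calder, Sutton}: Brent→Calder 4·4=16, Pell→Sutton 13·6=78, Farrow→Sutton 2·16=32, Ashby→Sutton 7·8=56, Holm→Calder 6·14=84. Service 266; fixed 17; total 283.
{Upton, Calder}: service 252 + fixed 33 = 285
{Calder}: service 416 + fixed 6 = 422
No other subset beats 248.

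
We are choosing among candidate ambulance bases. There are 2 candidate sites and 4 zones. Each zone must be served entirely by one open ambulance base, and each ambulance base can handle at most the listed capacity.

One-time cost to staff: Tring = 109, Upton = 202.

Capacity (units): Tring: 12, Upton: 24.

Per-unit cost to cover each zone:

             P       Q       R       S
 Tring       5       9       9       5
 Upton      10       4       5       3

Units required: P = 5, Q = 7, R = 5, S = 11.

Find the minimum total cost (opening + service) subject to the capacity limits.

Minimum total cost: 422

Open {Tring, Upton}: P→Tring 5·5=25, Q→Upton 4·7=28, R→Upton 5·5=25, S→Upton 3·11=33.
Loads: Tring carries 5/12, Upton carries 23/24. Service 111; fixed 311; total 422.
Next best feasible plan costs 442.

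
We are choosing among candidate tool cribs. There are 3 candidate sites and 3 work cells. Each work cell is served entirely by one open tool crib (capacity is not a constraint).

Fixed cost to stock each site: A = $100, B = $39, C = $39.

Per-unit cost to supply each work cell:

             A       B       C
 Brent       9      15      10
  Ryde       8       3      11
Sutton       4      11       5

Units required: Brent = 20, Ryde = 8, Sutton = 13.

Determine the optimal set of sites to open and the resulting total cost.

Open B and C; minimum total cost 367.

For any fixed open set, each work cell goes to its cheapest open site; total = fixed + service.
{B, C}: Brent→C 10·20=200, Ryde→B 3·8=24, Sutton→C 5·13=65. Service 289; fixed 78; total 367.
{C}: service 353 + fixed 39 = 392
{A, B}: service 256 + fixed 139 = 395
{A, B, C}: service 256 + fixed 178 = 434
No other subset beats 367.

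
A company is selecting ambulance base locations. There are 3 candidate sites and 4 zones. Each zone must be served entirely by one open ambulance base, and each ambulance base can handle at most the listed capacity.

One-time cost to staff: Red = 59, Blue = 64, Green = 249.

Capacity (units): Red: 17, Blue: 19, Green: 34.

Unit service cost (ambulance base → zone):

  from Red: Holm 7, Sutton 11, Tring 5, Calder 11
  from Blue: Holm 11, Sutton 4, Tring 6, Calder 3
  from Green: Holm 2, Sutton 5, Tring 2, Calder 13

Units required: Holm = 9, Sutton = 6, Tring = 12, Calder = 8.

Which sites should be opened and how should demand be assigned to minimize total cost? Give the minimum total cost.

Open {Red, Blue}: Holm→Red 7·9=63, Sutton→Blue 4·6=24, Tring→Blue 6·12=72, Calder→Red 11·8=88.
Loads: Red carries 17/17, Blue carries 18/19. Service 247; fixed 123; total 370.
Next best feasible plan costs 403.

Minimum total cost: 370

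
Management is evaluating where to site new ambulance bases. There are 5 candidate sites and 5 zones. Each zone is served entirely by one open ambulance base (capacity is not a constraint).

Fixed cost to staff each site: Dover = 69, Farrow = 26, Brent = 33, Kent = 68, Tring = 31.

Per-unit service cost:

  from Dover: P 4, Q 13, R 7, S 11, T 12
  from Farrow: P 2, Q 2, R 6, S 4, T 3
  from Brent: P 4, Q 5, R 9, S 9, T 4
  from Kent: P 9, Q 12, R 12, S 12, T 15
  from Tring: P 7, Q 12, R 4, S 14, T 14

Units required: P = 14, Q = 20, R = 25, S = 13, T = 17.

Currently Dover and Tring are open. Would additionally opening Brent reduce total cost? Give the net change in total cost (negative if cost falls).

Yes — net change −269 (cost falls by 269).

Current service cost with {Dover, Tring}: 743.
Adding Brent: each zone re-picks its cheapest; new service cost 441, saving 302.
Extra fixed cost: 33. Net change = 33 − 302 = -269.
(Totals: 843 → 574.)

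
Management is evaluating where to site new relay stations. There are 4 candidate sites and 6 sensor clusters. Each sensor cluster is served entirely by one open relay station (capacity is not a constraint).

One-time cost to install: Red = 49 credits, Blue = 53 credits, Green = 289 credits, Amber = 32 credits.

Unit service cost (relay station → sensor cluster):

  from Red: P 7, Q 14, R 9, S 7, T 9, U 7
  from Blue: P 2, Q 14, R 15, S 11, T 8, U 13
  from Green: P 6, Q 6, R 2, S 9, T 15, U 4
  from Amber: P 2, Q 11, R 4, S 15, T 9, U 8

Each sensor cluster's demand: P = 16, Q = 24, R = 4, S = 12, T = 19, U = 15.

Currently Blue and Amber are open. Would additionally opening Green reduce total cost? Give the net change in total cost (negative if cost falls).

No — net change +77 (cost rises by 77).

Current service cost with {Blue, Amber}: 716.
Adding Green: each sensor cluster re-picks its cheapest; new service cost 504, saving 212.
Extra fixed cost: 289. Net change = 289 − 212 = 77.
(Totals: 801 → 878.)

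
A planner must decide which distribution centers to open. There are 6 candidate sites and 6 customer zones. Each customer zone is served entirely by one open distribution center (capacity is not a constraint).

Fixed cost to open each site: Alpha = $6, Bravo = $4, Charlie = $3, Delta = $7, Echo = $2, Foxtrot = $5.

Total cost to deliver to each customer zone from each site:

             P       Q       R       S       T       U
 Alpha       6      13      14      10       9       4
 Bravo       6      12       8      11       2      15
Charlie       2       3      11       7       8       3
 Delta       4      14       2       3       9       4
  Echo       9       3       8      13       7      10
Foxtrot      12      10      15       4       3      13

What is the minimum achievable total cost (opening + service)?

For any fixed open set, each customer zone goes to its cheapest open site; total = fixed + service.
{Bravo, Charlie, Delta}: P→Charlie 2, Q→Charlie 3, R→Delta 2, S→Delta 3, T→Bravo 2, U→Charlie 3. Service 15; fixed 14; total 29.
{Bravo, Charlie, Delta, Echo}: service 15 + fixed 16 = 31
{Bravo, Delta, Echo}: service 18 + fixed 13 = 31
{Alpha, Bravo, Charlie, Delta, Echo, Foxtrot}: P→Charlie 2, Q→Charlie 3, R→Delta 2, S→Delta 3, T→Bravo 2, U→Charlie 3. Service 15; fixed 27; total 42.
No other subset beats 29.

Minimum total cost: 29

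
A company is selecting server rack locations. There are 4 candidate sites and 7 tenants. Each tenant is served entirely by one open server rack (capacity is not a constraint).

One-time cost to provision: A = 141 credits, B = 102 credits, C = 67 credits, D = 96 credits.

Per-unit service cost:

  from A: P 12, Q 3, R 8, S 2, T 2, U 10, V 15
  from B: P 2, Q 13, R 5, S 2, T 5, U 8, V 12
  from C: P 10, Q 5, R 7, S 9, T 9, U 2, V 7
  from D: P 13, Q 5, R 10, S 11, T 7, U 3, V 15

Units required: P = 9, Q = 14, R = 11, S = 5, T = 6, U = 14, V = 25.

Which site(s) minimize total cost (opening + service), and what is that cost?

Open B and C; minimum total cost 555.

For any fixed open set, each tenant goes to its cheapest open site; total = fixed + service.
{B, C}: P→B 2·9=18, Q→C 5·14=70, R→B 5·11=55, S→B 2·5=10, T→B 5·6=30, U→C 2·14=28, V→C 7·25=175. Service 386; fixed 169; total 555.
{C}: service 539 + fixed 67 = 606
{A, C}: service 434 + fixed 208 = 642
{A, B, C, D}: service 340 + fixed 406 = 746
No other subset beats 555.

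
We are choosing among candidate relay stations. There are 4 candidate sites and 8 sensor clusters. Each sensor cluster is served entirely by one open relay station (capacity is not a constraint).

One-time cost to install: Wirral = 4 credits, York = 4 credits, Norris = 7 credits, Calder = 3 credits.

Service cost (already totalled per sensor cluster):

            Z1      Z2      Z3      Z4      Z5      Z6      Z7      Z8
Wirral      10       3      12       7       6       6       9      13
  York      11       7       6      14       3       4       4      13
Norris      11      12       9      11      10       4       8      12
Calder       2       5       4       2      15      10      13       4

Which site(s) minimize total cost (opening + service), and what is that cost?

For any fixed open set, each sensor cluster goes to its cheapest open site; total = fixed + service.
{York, Calder}: Z1→Calder 2, Z2→Calder 5, Z3→Calder 4, Z4→Calder 2, Z5→York 3, Z6→York 4, Z7→York 4, Z8→Calder 4. Service 28; fixed 7; total 35.
{Wirral, York, Calder}: Z1→Calder 2, Z2→Wirral 3, Z3→Calder 4, Z4→Calder 2, Z5→York 3, Z6→York 4, Z7→York 4, Z8→Calder 4. Service 26; fixed 11; total 37.
{York, Norris, Calder}: service 28 + fixed 14 = 42
{Wirral, York, Norris, Calder}: service 26 + fixed 18 = 44
No other subset beats 35.

Open York and Calder; minimum total cost 35.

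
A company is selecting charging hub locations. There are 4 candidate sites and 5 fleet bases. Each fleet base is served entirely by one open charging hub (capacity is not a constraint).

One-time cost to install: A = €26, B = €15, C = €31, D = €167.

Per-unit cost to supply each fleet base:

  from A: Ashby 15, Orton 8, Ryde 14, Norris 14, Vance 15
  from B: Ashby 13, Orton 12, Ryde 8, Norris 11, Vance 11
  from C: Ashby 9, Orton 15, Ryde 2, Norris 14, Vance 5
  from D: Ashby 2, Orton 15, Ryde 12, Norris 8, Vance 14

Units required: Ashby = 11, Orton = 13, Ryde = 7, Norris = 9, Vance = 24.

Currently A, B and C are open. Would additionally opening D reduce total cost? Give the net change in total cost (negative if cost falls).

Current service cost with {A, B, C}: 436.
Adding D: each fleet base re-picks its cheapest; new service cost 332, saving 104.
Extra fixed cost: 167. Net change = 167 − 104 = 63.
(Totals: 508 → 571.)

No — net change +63 (cost rises by 63).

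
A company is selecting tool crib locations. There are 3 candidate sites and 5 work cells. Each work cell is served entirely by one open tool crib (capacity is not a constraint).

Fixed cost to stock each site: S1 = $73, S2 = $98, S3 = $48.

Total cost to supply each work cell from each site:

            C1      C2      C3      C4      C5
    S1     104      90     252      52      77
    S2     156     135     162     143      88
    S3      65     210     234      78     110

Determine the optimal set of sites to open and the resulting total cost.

For any fixed open set, each work cell goes to its cheapest open site; total = fixed + service.
{S1, S3}: C1→S3 65, C2→S1 90, C3→S3 234, C4→S1 52, C5→S1 77. Service 518; fixed 121; total 639.
{S1}: service 575 + fixed 73 = 648
{S1, S2}: service 485 + fixed 171 = 656
{S1, S2, S3}: service 446 + fixed 219 = 665
(All 7 nonempty subsets were checked; S1 and S3 is lowest.)

Open S1 and S3; minimum total cost 639.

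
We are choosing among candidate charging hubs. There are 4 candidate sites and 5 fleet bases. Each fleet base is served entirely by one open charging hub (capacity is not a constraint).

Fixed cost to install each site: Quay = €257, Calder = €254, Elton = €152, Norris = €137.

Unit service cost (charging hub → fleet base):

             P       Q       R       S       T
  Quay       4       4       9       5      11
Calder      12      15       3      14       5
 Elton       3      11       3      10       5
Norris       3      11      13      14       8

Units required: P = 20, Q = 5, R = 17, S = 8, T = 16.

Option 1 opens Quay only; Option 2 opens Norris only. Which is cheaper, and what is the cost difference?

Option 2 is cheaper by 13.

Option 1: {Quay}: P→Quay 4·20=80, Q→Quay 4·5=20, R→Quay 9·17=153, S→Quay 5·8=40, T→Quay 11·16=176. Service 469; fixed 257; total 726.
Option 2: {Norris}: P→Norris 3·20=60, Q→Norris 11·5=55, R→Norris 13·17=221, S→Norris 14·8=112, T→Norris 8·16=128. Service 576; fixed 137; total 713.
Difference: |726 − 713| = 13.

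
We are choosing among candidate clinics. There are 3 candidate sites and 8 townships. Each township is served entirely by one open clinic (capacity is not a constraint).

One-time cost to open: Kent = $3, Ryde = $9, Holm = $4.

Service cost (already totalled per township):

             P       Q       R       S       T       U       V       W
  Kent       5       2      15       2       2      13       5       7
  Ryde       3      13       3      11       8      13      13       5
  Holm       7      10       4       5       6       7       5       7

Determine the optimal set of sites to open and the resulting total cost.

Open Kent and Holm; minimum total cost 41.

For any fixed open set, each township goes to its cheapest open site; total = fixed + service.
{Kent, Holm}: P→Kent 5, Q→Kent 2, R→Holm 4, S→Kent 2, T→Kent 2, U→Holm 7, V→Kent 5, W→Kent 7. Service 34; fixed 7; total 41.
{Kent, Ryde, Holm}: service 29 + fixed 16 = 45
{Kent, Ryde}: P→Ryde 3, Q→Kent 2, R→Ryde 3, S→Kent 2, T→Kent 2, U→Kent 13, V→Kent 5, W→Ryde 5. Service 35; fixed 12; total 47.
{Kent}: service 51 + fixed 3 = 54
No other subset beats 41.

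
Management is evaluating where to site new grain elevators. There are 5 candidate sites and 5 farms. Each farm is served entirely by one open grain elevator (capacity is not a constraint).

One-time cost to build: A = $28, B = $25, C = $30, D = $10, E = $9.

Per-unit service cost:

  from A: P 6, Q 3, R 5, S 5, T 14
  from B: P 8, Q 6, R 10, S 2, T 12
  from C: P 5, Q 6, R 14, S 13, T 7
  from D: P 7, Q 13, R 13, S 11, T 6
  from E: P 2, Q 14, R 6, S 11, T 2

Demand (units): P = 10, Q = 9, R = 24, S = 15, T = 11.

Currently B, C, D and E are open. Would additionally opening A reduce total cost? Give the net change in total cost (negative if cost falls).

Current service cost with {B, C, D, E}: 270.
Adding A: each farm re-picks its cheapest; new service cost 219, saving 51.
Extra fixed cost: 28. Net change = 28 − 51 = -23.
(Totals: 344 → 321.)

Yes — net change −23 (cost falls by 23).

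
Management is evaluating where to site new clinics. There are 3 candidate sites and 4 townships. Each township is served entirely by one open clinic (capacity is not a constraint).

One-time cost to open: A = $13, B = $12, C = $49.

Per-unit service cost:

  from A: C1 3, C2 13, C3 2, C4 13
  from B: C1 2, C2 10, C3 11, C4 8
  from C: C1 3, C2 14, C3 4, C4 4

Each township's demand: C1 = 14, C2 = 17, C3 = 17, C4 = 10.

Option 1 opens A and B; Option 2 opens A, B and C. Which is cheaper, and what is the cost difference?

Option 1: {A, B}: C1→B 2·14=28, C2→B 10·17=170, C3→A 2·17=34, C4→B 8·10=80. Service 312; fixed 25; total 337.
Option 2: {A, B, C}: C1→B 2·14=28, C2→B 10·17=170, C3→A 2·17=34, C4→C 4·10=40. Service 272; fixed 74; total 346.
Difference: |337 − 346| = 9.

Option 1 is cheaper by 9.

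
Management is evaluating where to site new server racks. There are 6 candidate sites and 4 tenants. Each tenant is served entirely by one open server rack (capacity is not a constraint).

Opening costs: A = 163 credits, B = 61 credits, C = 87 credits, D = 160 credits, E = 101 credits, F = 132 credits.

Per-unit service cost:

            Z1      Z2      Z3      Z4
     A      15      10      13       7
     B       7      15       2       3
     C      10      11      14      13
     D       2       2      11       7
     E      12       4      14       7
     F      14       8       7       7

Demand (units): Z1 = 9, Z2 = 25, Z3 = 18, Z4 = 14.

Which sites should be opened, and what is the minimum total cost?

For any fixed open set, each tenant goes to its cheapest open site; total = fixed + service.
{B, D}: Z1→D 2·9=18, Z2→D 2·25=50, Z3→B 2·18=36, Z4→B 3·14=42. Service 146; fixed 221; total 367.
{B, E}: service 241 + fixed 162 = 403
{B, C, D}: service 146 + fixed 308 = 454
{A, B, C, D, E, F}: service 146 + fixed 704 = 850
No other subset beats 367.

Open B and D; minimum total cost 367.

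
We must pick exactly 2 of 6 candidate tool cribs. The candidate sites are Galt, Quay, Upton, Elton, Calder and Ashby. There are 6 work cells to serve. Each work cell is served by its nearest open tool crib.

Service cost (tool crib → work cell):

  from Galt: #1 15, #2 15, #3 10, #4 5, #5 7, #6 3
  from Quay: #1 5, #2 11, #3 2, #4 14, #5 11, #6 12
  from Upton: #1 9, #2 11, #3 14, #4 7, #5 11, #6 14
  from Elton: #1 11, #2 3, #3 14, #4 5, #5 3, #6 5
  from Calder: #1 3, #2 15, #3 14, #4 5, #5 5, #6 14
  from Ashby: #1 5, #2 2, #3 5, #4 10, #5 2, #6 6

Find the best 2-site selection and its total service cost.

Choose Galt and Ashby; total service cost 22.

With exactly 2 open, each work cell uses its cheapest among the chosen.
{Galt, Ashby}: #1→Ashby 5, #2→Ashby 2, #3→Ashby 5, #4→Galt 5, #5→Ashby 2, #6→Galt 3. Service cost 22.
{Quay, Elton}: service cost 23
{Calder, Ashby}: service cost 23
Among all 15 size-2 choices, {Galt, Ashby} is lowest.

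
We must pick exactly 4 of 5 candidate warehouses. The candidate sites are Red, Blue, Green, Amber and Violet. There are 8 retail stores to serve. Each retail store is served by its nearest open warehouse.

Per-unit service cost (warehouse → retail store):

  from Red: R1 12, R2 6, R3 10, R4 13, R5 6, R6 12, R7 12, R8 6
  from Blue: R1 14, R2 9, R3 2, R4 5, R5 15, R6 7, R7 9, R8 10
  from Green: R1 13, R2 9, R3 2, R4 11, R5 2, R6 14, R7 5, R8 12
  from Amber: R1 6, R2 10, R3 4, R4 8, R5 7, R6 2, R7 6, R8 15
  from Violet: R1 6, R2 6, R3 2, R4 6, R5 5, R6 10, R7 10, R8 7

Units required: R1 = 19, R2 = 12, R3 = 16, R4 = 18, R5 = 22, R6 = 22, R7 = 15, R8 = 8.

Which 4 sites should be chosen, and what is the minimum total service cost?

With exactly 4 open, each retail store uses its cheapest among the chosen.
{Red, Blue, Green, Amber}: R1→Amber 6·19=114, R2→Red 6·12=72, R3→Blue 2·16=32, R4→Blue 5·18=90, R5→Green 2·22=44, R6→Amber 2·22=44, R7→Green 5·15=75, R8→Red 6·8=48. Service cost 519.
{Blue, Green, Amber, Violet}: service cost 527
{Red, Green, Amber, Violet}: service cost 537
Among all 5 size-4 choices, {Red, Blue, Green, Amber} is lowest.

Choose Red, Blue, Green and Amber; total service cost 519.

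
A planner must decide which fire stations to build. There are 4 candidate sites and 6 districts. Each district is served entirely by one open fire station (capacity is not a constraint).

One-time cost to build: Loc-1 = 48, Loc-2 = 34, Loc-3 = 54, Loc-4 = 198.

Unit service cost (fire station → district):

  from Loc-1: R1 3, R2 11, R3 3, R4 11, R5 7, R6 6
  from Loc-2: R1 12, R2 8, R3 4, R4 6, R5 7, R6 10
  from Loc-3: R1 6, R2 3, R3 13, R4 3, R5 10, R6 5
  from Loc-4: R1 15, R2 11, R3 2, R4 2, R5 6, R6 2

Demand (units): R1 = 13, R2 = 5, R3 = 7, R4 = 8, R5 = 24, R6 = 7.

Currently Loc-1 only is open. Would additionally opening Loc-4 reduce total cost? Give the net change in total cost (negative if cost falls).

No — net change +67 (cost rises by 67).

Current service cost with {Loc-1}: 413.
Adding Loc-4: each district re-picks its cheapest; new service cost 282, saving 131.
Extra fixed cost: 198. Net change = 198 − 131 = 67.
(Totals: 461 → 528.)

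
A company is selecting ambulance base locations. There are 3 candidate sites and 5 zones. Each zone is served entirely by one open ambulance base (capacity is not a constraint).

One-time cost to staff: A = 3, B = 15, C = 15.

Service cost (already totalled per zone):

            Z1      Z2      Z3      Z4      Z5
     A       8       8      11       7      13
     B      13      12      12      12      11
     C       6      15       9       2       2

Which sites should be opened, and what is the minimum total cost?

Open A and C; minimum total cost 45.

For any fixed open set, each zone goes to its cheapest open site; total = fixed + service.
{A, C}: Z1→C 6, Z2→A 8, Z3→C 9, Z4→C 2, Z5→C 2. Service 27; fixed 18; total 45.
{C}: Z1→C 6, Z2→C 15, Z3→C 9, Z4→C 2, Z5→C 2. Service 34; fixed 15; total 49.
{A}: service 47 + fixed 3 = 50
{A, B, C}: service 27 + fixed 33 = 60
No other subset beats 45.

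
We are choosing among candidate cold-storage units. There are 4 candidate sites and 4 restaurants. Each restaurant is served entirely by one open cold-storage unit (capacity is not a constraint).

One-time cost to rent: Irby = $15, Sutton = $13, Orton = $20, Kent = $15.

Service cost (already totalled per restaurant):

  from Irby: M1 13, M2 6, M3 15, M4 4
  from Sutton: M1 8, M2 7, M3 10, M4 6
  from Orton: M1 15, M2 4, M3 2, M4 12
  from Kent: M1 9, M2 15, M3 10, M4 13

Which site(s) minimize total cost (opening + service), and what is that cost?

Open Sutton only; minimum total cost 44.

For any fixed open set, each restaurant goes to its cheapest open site; total = fixed + service.
{Sutton}: M1→Sutton 8, M2→Sutton 7, M3→Sutton 10, M4→Sutton 6. Service 31; fixed 13; total 44.
{Irby}: service 38 + fixed 15 = 53
{Sutton, Orton}: service 20 + fixed 33 = 53
{Irby, Sutton, Orton, Kent}: service 18 + fixed 63 = 81
No other subset beats 44.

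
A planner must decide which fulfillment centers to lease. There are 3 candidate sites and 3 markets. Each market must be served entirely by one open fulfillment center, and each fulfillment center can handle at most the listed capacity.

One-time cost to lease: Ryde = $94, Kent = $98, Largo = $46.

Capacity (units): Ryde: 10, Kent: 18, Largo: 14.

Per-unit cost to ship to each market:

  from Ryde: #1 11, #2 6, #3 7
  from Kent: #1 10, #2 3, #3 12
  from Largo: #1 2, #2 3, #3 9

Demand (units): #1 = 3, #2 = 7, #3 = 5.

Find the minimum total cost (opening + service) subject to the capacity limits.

Open {Ryde, Largo}: #1→Largo 2·3=6, #2→Largo 3·7=21, #3→Ryde 7·5=35.
Loads: Ryde carries 5/10, Largo carries 10/14. Service 62; fixed 140; total 202.
Next best feasible plan costs 209.

Minimum total cost: 202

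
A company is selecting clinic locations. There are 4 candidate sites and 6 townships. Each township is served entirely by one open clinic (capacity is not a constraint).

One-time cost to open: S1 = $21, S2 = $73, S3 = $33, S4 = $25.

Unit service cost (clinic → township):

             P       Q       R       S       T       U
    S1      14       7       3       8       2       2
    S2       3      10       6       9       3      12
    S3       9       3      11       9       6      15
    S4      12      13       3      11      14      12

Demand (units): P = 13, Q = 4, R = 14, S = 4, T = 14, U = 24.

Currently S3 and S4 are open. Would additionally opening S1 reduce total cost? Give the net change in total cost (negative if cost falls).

Yes — net change −279 (cost falls by 279).

Current service cost with {S3, S4}: 579.
Adding S1: each township re-picks its cheapest; new service cost 279, saving 300.
Extra fixed cost: 21. Net change = 21 − 300 = -279.
(Totals: 637 → 358.)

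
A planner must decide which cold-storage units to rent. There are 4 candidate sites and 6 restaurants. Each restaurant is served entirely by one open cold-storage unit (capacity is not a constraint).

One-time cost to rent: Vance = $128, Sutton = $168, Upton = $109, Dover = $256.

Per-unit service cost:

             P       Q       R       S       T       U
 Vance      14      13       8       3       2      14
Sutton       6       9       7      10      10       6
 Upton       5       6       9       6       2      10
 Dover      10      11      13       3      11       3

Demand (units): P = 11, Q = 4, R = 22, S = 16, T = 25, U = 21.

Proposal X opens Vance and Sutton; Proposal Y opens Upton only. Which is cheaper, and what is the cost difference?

Proposal X: {Vance, Sutton}: P→Sutton 6·11=66, Q→Sutton 9·4=36, R→Sutton 7·22=154, S→Vance 3·16=48, T→Vance 2·25=50, U→Sutton 6·21=126. Service 480; fixed 296; total 776.
Proposal Y: {Upton}: P→Upton 5·11=55, Q→Upton 6·4=24, R→Upton 9·22=198, S→Upton 6·16=96, T→Upton 2·25=50, U→Upton 10·21=210. Service 633; fixed 109; total 742.
Difference: |776 − 742| = 34.

Proposal Y is cheaper by 34.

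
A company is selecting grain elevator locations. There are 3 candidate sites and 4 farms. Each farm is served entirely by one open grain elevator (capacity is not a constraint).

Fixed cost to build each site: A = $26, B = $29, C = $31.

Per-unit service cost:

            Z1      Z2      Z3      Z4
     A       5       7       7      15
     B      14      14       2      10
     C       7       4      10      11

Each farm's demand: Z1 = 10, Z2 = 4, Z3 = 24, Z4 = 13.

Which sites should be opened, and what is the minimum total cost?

For any fixed open set, each farm goes to its cheapest open site; total = fixed + service.
{A, B}: Z1→A 5·10=50, Z2→A 7·4=28, Z3→B 2·24=48, Z4→B 10·13=130. Service 256; fixed 55; total 311.
{B, C}: service 264 + fixed 60 = 324
{A, B, C}: service 244 + fixed 86 = 330
{A}: service 441 + fixed 26 = 467
No other subset beats 311.

Open A and B; minimum total cost 311.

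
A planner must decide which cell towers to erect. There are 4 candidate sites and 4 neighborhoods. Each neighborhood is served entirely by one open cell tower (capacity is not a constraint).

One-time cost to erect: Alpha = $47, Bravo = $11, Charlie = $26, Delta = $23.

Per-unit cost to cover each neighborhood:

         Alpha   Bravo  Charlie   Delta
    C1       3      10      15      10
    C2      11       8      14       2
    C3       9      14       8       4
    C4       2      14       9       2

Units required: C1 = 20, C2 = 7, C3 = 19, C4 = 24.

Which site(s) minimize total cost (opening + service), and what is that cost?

Open Alpha and Delta; minimum total cost 268.

For any fixed open set, each neighborhood goes to its cheapest open site; total = fixed + service.
{Alpha, Delta}: C1→Alpha 3·20=60, C2→Delta 2·7=14, C3→Delta 4·19=76, C4→Alpha 2·24=48. Service 198; fixed 70; total 268.
{Alpha, Bravo, Delta}: service 198 + fixed 81 = 279
{Alpha, Charlie, Delta}: C1→Alpha 3·20=60, C2→Delta 2·7=14, C3→Delta 4·19=76, C4→Alpha 2·24=48. Service 198; fixed 96; total 294.
{Alpha, Bravo, Charlie, Delta}: service 198 + fixed 107 = 305
No other subset beats 268.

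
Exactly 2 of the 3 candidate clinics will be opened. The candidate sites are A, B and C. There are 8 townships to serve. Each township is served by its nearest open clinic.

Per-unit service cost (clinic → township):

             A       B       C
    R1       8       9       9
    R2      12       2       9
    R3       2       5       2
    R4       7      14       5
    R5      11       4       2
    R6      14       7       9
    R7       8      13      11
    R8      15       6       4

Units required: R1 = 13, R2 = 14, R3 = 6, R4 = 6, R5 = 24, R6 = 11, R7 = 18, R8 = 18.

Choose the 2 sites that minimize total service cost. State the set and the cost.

Choose B and C; total service cost 582.

With exactly 2 open, each township uses its cheapest among the chosen.
{B, C}: R1→B 9·13=117, R2→B 2·14=28, R3→C 2·6=12, R4→C 5·6=30, R5→C 2·24=48, R6→B 7·11=77, R7→C 11·18=198, R8→C 4·18=72. Service cost 582.
{A, B}: service cost 611
{A, C}: service cost 635
Among all 3 size-2 choices, {B, C} is lowest.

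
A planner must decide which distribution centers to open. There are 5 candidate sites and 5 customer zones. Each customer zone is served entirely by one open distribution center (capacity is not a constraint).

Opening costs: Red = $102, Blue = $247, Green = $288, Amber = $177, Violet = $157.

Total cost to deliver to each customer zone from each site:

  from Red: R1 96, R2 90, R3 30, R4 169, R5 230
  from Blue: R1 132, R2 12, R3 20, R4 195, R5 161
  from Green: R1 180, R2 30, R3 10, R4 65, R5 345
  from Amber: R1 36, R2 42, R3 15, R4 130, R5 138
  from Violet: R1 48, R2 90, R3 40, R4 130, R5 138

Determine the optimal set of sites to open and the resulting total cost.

Open Amber only; minimum total cost 538.

For any fixed open set, each customer zone goes to its cheapest open site; total = fixed + service.
{Amber}: R1→Amber 36, R2→Amber 42, R3→Amber 15, R4→Amber 130, R5→Amber 138. Service 361; fixed 177; total 538.
{Violet}: R1→Violet 48, R2→Violet 90, R3→Violet 40, R4→Violet 130, R5→Violet 138. Service 446; fixed 157; total 603.
{Red, Amber}: service 361 + fixed 279 = 640
{Red, Blue, Green, Amber, Violet}: R1→Amber 36, R2→Blue 12, R3→Green 10, R4→Green 65, R5→Amber 138. Service 261; fixed 971; total 1232.
No other subset beats 538.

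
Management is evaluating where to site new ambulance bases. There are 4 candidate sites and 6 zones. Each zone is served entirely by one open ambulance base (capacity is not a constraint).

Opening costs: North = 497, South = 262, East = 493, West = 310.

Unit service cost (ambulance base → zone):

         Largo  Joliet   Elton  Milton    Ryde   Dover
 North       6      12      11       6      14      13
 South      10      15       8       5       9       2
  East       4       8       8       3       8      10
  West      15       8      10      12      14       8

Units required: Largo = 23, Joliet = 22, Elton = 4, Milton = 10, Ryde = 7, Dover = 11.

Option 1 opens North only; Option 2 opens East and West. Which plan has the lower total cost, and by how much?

Option 1: {North}: Largo→North 6·23=138, Joliet→North 12·22=264, Elton→North 11·4=44, Milton→North 6·10=60, Ryde→North 14·7=98, Dover→North 13·11=143. Service 747; fixed 497; total 1244.
Option 2: {East, West}: Largo→East 4·23=92, Joliet→East 8·22=176, Elton→East 8·4=32, Milton→East 3·10=30, Ryde→East 8·7=56, Dover→West 8·11=88. Service 474; fixed 803; total 1277.
Difference: |1244 − 1277| = 33.

Option 1 is cheaper by 33.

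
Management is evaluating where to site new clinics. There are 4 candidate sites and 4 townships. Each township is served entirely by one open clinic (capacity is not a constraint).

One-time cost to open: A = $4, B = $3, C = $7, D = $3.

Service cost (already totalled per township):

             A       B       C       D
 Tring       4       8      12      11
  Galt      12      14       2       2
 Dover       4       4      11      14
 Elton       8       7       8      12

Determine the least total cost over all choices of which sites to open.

For any fixed open set, each township goes to its cheapest open site; total = fixed + service.
{A, D}: Tring→A 4, Galt→D 2, Dover→A 4, Elton→A 8. Service 18; fixed 7; total 25.
{A, B, D}: service 17 + fixed 10 = 27
{B, D}: service 21 + fixed 6 = 27
{A, B, C, D}: service 17 + fixed 17 = 34
No other subset beats 25.

Minimum total cost: 25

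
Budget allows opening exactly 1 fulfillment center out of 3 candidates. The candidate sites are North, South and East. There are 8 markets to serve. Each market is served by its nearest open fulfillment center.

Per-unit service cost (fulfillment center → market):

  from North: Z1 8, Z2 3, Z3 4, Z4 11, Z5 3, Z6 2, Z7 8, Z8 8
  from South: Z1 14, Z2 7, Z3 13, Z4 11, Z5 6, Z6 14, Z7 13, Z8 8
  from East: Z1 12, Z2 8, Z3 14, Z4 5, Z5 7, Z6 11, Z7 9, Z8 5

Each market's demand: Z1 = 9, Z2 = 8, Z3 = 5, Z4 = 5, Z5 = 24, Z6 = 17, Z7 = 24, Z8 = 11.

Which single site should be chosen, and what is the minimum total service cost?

Choose North only; total service cost 557.

With exactly 1 open, each market uses its cheapest among the chosen.
{North}: Z1→North 8·9=72, Z2→North 3·8=24, Z3→North 4·5=20, Z4→North 11·5=55, Z5→North 3·24=72, Z6→North 2·17=34, Z7→North 8·24=192, Z8→North 8·11=88. Service cost 557.
{East}: service cost 893
{South}: service cost 1084
Among all 3 size-1 choices, {North} is lowest.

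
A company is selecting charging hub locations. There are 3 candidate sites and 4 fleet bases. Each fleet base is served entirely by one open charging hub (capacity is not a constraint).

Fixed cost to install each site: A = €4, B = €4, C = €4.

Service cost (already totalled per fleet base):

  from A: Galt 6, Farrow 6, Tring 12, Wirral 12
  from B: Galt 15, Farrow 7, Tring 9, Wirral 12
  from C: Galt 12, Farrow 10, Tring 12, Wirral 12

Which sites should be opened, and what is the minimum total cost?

Open A only; minimum total cost 40.

For any fixed open set, each fleet base goes to its cheapest open site; total = fixed + service.
{A}: Galt→A 6, Farrow→A 6, Tring→A 12, Wirral→A 12. Service 36; fixed 4; total 40.
{A, B}: service 33 + fixed 8 = 41
{A, C}: service 36 + fixed 8 = 44
{A, B, C}: service 33 + fixed 12 = 45
No other subset beats 40.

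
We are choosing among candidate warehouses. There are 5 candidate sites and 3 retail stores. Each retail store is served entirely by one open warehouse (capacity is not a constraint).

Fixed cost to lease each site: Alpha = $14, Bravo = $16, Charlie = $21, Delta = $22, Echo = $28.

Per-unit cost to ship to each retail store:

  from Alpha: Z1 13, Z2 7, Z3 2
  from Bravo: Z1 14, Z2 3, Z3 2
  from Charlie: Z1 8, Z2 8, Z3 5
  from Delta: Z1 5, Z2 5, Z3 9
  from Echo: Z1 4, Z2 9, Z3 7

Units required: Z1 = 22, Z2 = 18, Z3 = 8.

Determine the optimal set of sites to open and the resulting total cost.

Open Bravo and Echo; minimum total cost 202.

For any fixed open set, each retail store goes to its cheapest open site; total = fixed + service.
{Bravo, Echo}: Z1→Echo 4·22=88, Z2→Bravo 3·18=54, Z3→Bravo 2·8=16. Service 158; fixed 44; total 202.
{Alpha, Bravo, Echo}: service 158 + fixed 58 = 216
{Bravo, Delta}: service 180 + fixed 38 = 218
{Alpha, Bravo, Charlie, Delta, Echo}: service 158 + fixed 101 = 259
No other subset beats 202.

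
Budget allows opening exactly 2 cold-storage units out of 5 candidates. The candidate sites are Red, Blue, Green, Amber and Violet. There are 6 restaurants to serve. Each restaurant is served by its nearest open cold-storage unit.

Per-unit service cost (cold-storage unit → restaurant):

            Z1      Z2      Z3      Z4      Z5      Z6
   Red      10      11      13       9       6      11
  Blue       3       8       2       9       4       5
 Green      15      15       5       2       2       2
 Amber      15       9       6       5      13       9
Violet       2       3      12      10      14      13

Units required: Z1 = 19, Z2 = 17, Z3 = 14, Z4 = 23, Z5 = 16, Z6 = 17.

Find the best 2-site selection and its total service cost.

With exactly 2 open, each restaurant uses its cheapest among the chosen.
{Green, Violet}: Z1→Violet 2·19=38, Z2→Violet 3·17=51, Z3→Green 5·14=70, Z4→Green 2·23=46, Z5→Green 2·16=32, Z6→Green 2·17=34. Service cost 271.
{Blue, Green}: service cost 333
{Blue, Violet}: service cost 473
Among all 10 size-2 choices, {Green, Violet} is lowest.

Choose Green and Violet; total service cost 271.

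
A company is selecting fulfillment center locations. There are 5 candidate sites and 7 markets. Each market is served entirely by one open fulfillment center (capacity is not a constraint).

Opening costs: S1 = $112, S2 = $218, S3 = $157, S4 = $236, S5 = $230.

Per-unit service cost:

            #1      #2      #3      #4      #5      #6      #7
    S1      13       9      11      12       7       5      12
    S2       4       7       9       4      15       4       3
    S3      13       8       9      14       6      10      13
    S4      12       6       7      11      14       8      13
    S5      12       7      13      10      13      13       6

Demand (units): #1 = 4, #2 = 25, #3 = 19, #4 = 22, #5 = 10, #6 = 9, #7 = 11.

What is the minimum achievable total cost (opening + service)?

For any fixed open set, each market goes to its cheapest open site; total = fixed + service.
{S2}: #1→S2 4·4=16, #2→S2 7·25=175, #3→S2 9·19=171, #4→S2 4·22=88, #5→S2 15·10=150, #6→S2 4·9=36, #7→S2 3·11=33. Service 669; fixed 218; total 887.
{S1, S2}: service 589 + fixed 330 = 919
{S2, S3}: #1→S2 4·4=16, #2→S2 7·25=175, #3→S2 9·19=171, #4→S2 4·22=88, #5→S3 6·10=60, #6→S2 4·9=36, #7→S2 3·11=33. Service 579; fixed 375; total 954.
{S1, S2, S3, S4, S5}: service 516 + fixed 953 = 1469
No other subset beats 887.

Minimum total cost: 887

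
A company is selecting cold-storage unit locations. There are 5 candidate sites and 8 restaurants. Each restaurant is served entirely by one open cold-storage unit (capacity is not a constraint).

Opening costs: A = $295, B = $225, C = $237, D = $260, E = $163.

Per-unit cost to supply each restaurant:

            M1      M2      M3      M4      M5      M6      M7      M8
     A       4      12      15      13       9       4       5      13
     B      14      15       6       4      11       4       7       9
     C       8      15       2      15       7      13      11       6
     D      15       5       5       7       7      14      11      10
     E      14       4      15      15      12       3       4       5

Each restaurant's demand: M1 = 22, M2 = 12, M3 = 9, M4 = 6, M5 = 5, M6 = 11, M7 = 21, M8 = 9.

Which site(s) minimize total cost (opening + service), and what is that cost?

For any fixed open set, each restaurant goes to its cheapest open site; total = fixed + service.
{C, E}: M1→C 8·22=176, M2→E 4·12=48, M3→C 2·9=18, M4→C 15·6=90, M5→C 7·5=35, M6→E 3·11=33, M7→E 4·21=84, M8→E 5·9=45. Service 529; fixed 400; total 929.
{E}: service 803 + fixed 163 = 966
{A, E}: service 556 + fixed 458 = 1014
{A, B, C, D, E}: M1→A 4·22=88, M2→E 4·12=48, M3→C 2·9=18, M4→B 4·6=24, M5→C 7·5=35, M6→E 3·11=33, M7→E 4·21=84, M8→E 5·9=45. Service 375; fixed 1180; total 1555.
No other subset beats 929.

Open C and E; minimum total cost 929.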